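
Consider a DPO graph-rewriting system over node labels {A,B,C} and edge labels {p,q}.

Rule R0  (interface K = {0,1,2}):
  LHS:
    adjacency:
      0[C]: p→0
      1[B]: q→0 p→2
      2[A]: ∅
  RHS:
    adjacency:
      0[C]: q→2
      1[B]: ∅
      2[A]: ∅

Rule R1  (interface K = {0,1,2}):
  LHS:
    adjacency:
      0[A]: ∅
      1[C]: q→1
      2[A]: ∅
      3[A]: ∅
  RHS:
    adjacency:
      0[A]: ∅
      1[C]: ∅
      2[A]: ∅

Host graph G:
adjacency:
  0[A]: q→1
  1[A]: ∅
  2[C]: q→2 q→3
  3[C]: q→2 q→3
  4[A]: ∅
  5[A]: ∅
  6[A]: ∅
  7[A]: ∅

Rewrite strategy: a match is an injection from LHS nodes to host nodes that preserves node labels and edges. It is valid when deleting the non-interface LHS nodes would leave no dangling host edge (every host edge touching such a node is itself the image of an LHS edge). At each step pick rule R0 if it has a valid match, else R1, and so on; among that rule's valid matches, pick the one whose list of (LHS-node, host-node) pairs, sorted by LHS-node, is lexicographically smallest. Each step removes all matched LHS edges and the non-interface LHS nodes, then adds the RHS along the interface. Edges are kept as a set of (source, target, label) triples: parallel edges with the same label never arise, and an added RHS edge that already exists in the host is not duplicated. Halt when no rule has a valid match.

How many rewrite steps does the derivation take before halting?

[0] host  ⇒  8 nodes, 5 edges  {0-q->1 2-q->2 2-q->3 3-q->2 3-q->3}
[1] R1 @ {0↦0, 1↦2, 2↦1, 3↦4}  ⇒  7 nodes, 4 edges  {0-q->1 2-q->3 3-q->2 3-q->3}
[2] R1 @ {0↦0, 1↦3, 2↦1, 3↦5}  ⇒  6 nodes, 3 edges  {0-q->1 2-q->3 3-q->2}
normal form: no rule applies after step 2

Answer: 2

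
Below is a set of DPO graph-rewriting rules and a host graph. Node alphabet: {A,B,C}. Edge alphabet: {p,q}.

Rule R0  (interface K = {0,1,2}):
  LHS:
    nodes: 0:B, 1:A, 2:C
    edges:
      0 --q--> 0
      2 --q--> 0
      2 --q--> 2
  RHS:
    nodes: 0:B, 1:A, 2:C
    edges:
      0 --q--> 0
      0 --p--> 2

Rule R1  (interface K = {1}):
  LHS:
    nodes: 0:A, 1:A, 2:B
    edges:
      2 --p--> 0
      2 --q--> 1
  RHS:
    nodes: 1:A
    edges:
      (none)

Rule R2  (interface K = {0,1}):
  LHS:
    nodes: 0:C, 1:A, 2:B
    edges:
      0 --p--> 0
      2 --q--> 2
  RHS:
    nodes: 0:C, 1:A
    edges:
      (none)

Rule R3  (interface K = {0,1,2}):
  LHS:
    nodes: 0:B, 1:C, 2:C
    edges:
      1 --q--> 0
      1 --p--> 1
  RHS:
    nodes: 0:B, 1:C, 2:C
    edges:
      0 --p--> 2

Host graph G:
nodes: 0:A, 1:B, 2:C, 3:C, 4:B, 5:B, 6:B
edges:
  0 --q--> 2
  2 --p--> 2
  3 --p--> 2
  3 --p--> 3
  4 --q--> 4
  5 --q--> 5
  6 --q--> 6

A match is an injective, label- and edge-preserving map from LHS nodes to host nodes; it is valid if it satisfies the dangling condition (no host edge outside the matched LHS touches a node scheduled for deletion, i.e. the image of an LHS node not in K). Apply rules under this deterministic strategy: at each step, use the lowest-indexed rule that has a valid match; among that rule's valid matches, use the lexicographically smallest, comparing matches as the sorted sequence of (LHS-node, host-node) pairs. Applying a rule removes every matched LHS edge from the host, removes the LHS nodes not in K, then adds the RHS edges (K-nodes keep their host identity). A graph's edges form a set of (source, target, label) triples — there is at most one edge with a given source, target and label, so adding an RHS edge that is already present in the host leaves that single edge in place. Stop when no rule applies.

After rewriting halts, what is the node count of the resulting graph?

start.  V:7 E:7  edges: 0-q->2 2-p->2 3-p->2 3-p->3 4-q->4 5-q->5 6-q->6
1. fire R2 via {0↦2, 1↦0, 2↦4}  →  V:6 E:5  edges: 0-q->2 3-p->2 3-p->3 5-q->5 6-q->6
2. fire R2 via {0↦3, 1↦0, 2↦5}  →  V:5 E:3  edges: 0-q->2 3-p->2 6-q->6
final graph: no rule applies after step 2
NF nodes: {0:A, 1:B, 2:C, 3:C, 6:B}

Answer: 5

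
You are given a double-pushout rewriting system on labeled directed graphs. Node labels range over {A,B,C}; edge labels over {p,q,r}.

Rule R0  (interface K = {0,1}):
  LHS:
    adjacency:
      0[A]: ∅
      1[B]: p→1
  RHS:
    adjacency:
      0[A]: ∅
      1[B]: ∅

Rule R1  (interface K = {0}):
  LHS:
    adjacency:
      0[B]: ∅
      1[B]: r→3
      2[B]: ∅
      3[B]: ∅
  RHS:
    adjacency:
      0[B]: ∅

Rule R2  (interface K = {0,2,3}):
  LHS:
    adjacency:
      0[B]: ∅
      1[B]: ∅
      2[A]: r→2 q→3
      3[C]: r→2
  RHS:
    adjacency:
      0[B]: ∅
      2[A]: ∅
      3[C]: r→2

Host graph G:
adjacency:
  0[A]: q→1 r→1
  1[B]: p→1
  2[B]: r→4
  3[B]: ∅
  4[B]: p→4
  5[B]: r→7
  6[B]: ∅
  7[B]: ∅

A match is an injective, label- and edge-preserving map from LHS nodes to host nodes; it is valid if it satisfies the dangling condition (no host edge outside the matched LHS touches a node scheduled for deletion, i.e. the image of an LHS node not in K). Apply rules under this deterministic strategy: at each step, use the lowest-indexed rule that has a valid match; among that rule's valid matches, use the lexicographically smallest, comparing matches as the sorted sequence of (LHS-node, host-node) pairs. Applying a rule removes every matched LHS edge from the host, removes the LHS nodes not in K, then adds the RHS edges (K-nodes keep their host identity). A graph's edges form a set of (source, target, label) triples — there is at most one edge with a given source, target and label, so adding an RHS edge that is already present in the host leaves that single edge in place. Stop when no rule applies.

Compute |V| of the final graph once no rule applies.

Answer: 2

Rewrite trace:
[0] host  ⇒  8 nodes, 6 edges  {0-q->1 0-r->1 1-p->1 2-r->4 4-p->4 5-r->7}
[1] R0 @ {0↦0, 1↦1}  ⇒  8 nodes, 5 edges  {0-q->1 0-r->1 2-r->4 4-p->4 5-r->7}
[2] R0 @ {0↦0, 1↦4}  ⇒  8 nodes, 4 edges  {0-q->1 0-r->1 2-r->4 5-r->7}
[3] R1 @ {0↦1, 1↦2, 2↦3, 3↦4}  ⇒  5 nodes, 3 edges  {0-q->1 0-r->1 5-r->7}
[4] R1 @ {0↦1, 1↦5, 2↦6, 3↦7}  ⇒  2 nodes, 2 edges  {0-q->1 0-r->1}
final graph: no rule applies after step 4
NF nodes: {0:A, 1:B}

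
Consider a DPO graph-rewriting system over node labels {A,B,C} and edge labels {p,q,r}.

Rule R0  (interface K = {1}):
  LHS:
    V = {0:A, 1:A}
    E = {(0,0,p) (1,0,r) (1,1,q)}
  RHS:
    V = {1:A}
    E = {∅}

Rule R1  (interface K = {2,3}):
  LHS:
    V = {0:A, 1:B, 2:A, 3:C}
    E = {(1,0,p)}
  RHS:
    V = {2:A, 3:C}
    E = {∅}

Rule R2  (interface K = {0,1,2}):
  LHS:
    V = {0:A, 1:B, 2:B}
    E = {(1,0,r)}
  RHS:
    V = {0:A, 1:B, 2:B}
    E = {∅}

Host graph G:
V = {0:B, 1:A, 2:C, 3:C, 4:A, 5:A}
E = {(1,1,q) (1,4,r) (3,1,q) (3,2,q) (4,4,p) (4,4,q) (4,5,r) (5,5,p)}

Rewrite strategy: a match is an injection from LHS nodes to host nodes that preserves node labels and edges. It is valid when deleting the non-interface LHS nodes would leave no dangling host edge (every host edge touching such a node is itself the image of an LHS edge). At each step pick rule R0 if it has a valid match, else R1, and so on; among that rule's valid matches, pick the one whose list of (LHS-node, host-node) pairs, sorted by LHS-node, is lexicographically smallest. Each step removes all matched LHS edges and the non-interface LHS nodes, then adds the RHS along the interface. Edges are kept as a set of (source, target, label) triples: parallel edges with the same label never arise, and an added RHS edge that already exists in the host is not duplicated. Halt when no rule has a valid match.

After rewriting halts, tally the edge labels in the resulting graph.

Answer: q:2

Steps:
start.  V:6 E:8  edges: 1-q->1 1-r->4 3-q->1 3-q->2 4-p->4 4-q->4 4-r->5 5-p->5
1. fire R0 via {0↦5, 1↦4}  →  V:5 E:5  edges: 1-q->1 1-r->4 3-q->1 3-q->2 4-p->4
2. fire R0 via {0↦4, 1↦1}  →  V:4 E:2  edges: 3-q->1 3-q->2
normal form: no rule applies after step 2
NF edges: [(3, 1, 'q'), (3, 2, 'q')]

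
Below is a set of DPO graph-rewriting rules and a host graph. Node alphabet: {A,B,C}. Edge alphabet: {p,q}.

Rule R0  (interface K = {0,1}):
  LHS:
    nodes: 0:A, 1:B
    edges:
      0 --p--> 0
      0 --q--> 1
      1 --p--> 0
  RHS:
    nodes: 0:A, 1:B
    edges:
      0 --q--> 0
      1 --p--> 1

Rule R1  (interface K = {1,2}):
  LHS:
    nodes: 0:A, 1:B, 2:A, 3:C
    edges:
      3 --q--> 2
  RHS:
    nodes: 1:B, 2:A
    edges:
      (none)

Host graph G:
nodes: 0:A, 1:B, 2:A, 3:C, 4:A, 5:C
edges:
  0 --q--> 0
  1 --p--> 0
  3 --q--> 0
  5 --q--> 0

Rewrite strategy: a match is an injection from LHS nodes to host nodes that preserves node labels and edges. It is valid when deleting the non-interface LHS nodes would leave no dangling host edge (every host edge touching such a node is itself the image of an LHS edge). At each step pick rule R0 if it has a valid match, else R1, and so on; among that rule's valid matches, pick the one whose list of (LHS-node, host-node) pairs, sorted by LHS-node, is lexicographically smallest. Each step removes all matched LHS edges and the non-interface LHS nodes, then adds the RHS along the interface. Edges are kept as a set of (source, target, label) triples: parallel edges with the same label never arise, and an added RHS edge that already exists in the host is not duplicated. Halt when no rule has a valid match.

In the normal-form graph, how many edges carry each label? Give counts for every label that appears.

Answer: p:1 q:1

Derivation:
start.  V:6 E:4  edges: 0-q->0 1-p->0 3-q->0 5-q->0
1. fire R1 via {0↦2, 1↦1, 2↦0, 3↦3}  →  V:4 E:3  edges: 0-q->0 1-p->0 5-q->0
2. fire R1 via {0↦4, 1↦1, 2↦0, 3↦5}  →  V:2 E:2  edges: 0-q->0 1-p->0
final graph: no rule applies after step 2
NF edges: [(0, 0, 'q'), (1, 0, 'p')]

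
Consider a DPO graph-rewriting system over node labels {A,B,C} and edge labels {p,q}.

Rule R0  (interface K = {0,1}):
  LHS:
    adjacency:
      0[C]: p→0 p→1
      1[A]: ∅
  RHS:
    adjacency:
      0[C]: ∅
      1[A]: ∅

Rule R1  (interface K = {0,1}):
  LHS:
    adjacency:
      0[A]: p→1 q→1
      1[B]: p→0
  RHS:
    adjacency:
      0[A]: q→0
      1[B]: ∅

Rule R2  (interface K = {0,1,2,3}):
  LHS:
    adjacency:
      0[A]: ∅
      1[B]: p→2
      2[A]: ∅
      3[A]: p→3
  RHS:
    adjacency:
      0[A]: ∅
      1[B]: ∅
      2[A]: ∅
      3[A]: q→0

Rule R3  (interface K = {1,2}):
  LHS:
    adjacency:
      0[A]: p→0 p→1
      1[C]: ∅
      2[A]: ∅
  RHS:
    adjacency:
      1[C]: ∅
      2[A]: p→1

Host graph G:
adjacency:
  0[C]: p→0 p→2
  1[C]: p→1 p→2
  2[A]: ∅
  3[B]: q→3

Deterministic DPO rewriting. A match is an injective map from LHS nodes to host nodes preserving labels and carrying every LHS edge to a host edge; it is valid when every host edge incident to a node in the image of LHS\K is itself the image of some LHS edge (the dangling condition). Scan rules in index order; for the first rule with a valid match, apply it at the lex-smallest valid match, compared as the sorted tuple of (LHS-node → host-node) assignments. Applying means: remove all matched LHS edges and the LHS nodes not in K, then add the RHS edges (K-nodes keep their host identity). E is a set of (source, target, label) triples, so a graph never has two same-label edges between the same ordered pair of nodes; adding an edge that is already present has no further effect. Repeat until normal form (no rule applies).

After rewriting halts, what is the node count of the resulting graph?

Answer: 4

Rewrite trace:
[0] host  ⇒  4 nodes, 5 edges  {0-p->0 0-p->2 1-p->1 1-p->2 3-q->3}
[1] R0 @ {0↦0, 1↦2}  ⇒  4 nodes, 3 edges  {1-p->1 1-p->2 3-q->3}
[2] R0 @ {0↦1, 1↦2}  ⇒  4 nodes, 1 edges  {3-q->3}
halt: no rule applies after step 2
NF nodes: {0:C, 1:C, 2:A, 3:B}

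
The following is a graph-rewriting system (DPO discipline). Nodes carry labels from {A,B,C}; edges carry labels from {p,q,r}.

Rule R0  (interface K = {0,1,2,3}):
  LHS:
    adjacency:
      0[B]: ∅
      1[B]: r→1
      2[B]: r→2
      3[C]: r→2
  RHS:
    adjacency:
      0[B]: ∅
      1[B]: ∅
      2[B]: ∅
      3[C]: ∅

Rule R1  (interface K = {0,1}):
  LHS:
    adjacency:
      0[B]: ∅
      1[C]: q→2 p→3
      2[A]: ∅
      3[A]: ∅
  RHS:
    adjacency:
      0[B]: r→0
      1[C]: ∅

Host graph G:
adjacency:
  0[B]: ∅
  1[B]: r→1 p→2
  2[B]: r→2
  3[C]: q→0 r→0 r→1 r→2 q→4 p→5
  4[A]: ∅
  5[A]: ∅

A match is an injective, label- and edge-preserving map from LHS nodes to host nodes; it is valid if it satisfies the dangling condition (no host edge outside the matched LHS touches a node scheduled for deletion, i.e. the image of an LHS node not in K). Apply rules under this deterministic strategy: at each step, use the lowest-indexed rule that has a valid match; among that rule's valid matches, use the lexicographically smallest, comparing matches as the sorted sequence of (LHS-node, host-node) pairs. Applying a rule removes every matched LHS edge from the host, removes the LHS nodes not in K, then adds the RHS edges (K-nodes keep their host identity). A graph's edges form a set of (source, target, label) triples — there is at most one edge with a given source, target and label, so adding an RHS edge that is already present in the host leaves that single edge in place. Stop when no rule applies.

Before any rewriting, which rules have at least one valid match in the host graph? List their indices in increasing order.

R0: 2 valid matches — {0↦0, 1↦1, 2↦2, 3↦3}, {0↦0, 1↦2, 2↦1, 3↦3}
R1: 3 valid matches — {0↦0, 1↦3, 2↦4, 3↦5}, {0↦1, 1↦3, 2↦4, 3↦5}, {0↦2, 1↦3, 2↦4, 3↦5}

Answer: [R0,R1]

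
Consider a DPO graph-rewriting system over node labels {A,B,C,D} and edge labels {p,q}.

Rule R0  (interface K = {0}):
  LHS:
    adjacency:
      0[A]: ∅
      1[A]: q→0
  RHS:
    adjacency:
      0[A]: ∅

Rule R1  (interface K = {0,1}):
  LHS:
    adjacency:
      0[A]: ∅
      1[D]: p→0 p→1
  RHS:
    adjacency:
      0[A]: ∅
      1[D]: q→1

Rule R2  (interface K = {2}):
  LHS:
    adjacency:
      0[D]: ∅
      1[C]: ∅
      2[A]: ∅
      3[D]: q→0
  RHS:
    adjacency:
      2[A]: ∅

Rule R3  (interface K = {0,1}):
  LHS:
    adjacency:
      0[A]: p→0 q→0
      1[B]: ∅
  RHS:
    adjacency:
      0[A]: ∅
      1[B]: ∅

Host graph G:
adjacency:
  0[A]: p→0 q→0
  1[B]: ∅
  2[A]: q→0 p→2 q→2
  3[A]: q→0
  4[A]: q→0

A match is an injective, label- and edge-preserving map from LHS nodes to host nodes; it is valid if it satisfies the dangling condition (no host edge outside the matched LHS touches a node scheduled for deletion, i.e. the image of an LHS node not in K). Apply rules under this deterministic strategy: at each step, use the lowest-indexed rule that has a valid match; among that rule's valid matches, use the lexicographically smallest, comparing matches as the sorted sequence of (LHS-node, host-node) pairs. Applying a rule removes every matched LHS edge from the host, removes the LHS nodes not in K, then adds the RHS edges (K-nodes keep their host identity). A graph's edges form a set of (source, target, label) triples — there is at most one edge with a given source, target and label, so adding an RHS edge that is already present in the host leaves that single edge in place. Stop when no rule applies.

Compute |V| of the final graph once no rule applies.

Answer: 2

Derivation:
start.  V:5 E:7  edges: 0-p->0 0-q->0 2-q->0 2-p->2 2-q->2 3-q->0 4-q->0
1. fire R0 via {0↦0, 1↦3}  →  V:4 E:6  edges: 0-p->0 0-q->0 2-q->0 2-p->2 2-q->2 4-q->0
2. fire R0 via {0↦0, 1↦4}  →  V:3 E:5  edges: 0-p->0 0-q->0 2-q->0 2-p->2 2-q->2
3. fire R3 via {0↦0, 1↦1}  →  V:3 E:3  edges: 2-q->0 2-p->2 2-q->2
4. fire R3 via {0↦2, 1↦1}  →  V:3 E:1  edges: 2-q->0
5. fire R0 via {0↦0, 1↦2}  →  V:2 E:0  edges: ∅
final graph: no rule applies after step 5
NF nodes: {0:A, 1:B}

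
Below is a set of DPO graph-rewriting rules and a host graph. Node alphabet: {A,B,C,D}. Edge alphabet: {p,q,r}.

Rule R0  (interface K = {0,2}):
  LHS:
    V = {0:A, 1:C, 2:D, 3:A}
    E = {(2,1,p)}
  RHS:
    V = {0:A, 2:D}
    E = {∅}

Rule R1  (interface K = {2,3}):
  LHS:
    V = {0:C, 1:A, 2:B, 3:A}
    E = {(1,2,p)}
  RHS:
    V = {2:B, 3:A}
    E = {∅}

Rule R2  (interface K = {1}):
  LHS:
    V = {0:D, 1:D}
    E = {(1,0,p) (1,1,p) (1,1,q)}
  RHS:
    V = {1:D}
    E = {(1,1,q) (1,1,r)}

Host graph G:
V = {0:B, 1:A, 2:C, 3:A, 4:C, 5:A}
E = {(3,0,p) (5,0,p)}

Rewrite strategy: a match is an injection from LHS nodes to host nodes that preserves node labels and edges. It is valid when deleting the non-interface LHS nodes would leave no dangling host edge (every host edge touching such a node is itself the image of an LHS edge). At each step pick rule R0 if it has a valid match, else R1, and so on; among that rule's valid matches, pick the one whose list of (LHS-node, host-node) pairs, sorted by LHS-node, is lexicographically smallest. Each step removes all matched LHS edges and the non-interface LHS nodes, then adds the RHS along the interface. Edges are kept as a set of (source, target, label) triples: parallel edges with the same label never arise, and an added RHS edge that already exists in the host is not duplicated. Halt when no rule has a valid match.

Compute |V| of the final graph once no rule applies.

start.  V:6 E:2  edges: 3-p->0 5-p->0
1. fire R1 via {0↦2, 1↦3, 2↦0, 3↦1}  →  V:4 E:1  edges: 5-p->0
2. fire R1 via {0↦4, 1↦5, 2↦0, 3↦1}  →  V:2 E:0  edges: ∅
normal form: no rule applies after step 2
NF nodes: {0:B, 1:A}

Answer: 2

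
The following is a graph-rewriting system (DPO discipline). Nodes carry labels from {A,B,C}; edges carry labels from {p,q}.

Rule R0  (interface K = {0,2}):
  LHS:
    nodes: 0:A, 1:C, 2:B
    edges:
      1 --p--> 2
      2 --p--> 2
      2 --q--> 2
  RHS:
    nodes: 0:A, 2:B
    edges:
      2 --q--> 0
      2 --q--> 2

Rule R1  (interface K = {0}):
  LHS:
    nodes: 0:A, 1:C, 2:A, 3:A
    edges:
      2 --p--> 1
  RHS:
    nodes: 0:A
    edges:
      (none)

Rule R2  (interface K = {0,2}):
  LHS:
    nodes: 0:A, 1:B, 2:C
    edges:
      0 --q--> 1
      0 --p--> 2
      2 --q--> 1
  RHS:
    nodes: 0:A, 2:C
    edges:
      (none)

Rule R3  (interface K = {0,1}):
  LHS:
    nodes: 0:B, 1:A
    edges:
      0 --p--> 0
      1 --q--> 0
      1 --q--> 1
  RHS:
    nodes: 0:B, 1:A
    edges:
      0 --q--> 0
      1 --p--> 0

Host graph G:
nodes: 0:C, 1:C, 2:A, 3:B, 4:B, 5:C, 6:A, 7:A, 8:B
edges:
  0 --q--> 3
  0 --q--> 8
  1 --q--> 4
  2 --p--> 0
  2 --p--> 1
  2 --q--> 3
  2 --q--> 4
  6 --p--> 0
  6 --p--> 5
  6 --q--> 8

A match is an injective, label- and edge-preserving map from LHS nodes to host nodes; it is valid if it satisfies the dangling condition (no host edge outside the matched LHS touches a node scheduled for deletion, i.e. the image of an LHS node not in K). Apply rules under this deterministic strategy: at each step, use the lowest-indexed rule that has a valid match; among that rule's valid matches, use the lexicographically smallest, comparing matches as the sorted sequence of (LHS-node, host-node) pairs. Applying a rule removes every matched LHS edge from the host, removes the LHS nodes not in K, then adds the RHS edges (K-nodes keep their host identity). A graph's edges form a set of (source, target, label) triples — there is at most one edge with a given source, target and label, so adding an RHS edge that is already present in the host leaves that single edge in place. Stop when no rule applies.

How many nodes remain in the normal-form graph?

initial: |V|=9 |E|=10  E = 0-q->3 0-q->8 1-q->4 2-p->0 2-p->1 2-q->3 2-q->4 6-p->0 6-p->5 6-q->8
step 1: apply R2 at {0↦2, 1↦3, 2↦0}  → |V|=8 |E|=7  E = 0-q->8 1-q->4 2-p->1 2-q->4 6-p->0 6-p->5 6-q->8
step 2: apply R2 at {0↦2, 1↦4, 2↦1}  → |V|=7 |E|=4  E = 0-q->8 6-p->0 6-p->5 6-q->8
step 3: apply R2 at {0↦6, 1↦8, 2↦0}  → |V|=6 |E|=1  E = 6-p->5
step 4: apply R1 at {0↦2, 1↦5, 2↦6, 3↦7}  → |V|=3 |E|=0  E = ∅
normal form: no rule applies after step 4
NF nodes: {0:C, 1:C, 2:A}

Answer: 3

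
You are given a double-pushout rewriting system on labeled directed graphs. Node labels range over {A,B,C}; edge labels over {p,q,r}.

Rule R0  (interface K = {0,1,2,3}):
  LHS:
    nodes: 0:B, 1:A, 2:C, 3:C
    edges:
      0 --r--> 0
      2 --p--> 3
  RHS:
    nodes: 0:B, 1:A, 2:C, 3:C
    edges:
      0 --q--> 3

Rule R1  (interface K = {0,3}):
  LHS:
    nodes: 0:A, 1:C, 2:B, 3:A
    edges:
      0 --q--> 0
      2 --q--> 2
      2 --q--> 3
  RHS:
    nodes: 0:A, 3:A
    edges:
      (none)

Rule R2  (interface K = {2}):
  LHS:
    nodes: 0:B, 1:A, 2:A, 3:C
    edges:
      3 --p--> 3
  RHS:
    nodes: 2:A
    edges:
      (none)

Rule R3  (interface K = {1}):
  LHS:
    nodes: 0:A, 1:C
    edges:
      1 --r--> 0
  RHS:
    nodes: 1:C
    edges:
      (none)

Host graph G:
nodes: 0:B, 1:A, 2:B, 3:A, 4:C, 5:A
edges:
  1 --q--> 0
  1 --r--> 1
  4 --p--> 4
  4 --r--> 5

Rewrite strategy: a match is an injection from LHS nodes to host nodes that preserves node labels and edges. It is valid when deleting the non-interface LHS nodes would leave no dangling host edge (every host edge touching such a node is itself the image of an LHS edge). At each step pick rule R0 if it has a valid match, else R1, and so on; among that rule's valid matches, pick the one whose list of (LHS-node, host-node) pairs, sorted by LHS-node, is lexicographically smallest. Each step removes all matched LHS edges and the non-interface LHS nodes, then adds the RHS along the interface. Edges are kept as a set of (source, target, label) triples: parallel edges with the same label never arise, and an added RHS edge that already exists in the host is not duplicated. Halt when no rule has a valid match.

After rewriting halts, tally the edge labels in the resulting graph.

[0] host  ⇒  6 nodes, 4 edges  {1-q->0 1-r->1 4-p->4 4-r->5}
[1] R3 @ {0↦5, 1↦4}  ⇒  5 nodes, 3 edges  {1-q->0 1-r->1 4-p->4}
[2] R2 @ {0↦2, 1↦3, 2↦1, 3↦4}  ⇒  2 nodes, 2 edges  {1-q->0 1-r->1}
normal form: no rule applies after step 2
NF edges: [(1, 0, 'q'), (1, 1, 'r')]

Answer: q:1 r:1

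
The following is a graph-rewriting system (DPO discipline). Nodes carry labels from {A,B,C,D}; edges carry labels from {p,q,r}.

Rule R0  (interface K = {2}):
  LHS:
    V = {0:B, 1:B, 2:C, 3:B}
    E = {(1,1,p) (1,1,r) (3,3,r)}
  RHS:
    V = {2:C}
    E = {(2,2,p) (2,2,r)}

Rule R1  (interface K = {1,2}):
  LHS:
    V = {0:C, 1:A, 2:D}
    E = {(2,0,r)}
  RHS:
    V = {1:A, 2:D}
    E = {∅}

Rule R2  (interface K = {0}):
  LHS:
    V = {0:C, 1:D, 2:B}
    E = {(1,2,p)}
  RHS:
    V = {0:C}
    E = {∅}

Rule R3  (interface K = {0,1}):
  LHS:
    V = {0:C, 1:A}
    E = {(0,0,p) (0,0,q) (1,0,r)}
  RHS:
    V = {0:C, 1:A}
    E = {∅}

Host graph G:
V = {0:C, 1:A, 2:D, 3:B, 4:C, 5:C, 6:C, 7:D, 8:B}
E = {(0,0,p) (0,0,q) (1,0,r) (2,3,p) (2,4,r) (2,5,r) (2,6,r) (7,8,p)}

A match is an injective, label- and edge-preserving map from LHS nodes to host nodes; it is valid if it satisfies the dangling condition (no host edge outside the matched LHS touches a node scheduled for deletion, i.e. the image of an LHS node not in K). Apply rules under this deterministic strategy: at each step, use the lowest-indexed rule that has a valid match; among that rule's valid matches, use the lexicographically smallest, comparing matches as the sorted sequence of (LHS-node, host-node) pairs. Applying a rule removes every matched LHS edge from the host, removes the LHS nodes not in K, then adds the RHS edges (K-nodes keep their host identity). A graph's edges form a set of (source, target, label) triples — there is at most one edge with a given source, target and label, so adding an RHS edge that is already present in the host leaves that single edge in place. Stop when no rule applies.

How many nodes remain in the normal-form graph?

Answer: 2

Derivation:
[0] host  ⇒  9 nodes, 8 edges  {0-p->0 0-q->0 1-r->0 2-p->3 2-r->4 2-r->5 2-r->6 7-p->8}
[1] R1 @ {0↦4, 1↦1, 2↦2}  ⇒  8 nodes, 7 edges  {0-p->0 0-q->0 1-r->0 2-p->3 2-r->5 2-r->6 7-p->8}
[2] R1 @ {0↦5, 1↦1, 2↦2}  ⇒  7 nodes, 6 edges  {0-p->0 0-q->0 1-r->0 2-p->3 2-r->6 7-p->8}
[3] R1 @ {0↦6, 1↦1, 2↦2}  ⇒  6 nodes, 5 edges  {0-p->0 0-q->0 1-r->0 2-p->3 7-p->8}
[4] R2 @ {0↦0, 1↦2, 2↦3}  ⇒  4 nodes, 4 edges  {0-p->0 0-q->0 1-r->0 7-p->8}
[5] R2 @ {0↦0, 1↦7, 2↦8}  ⇒  2 nodes, 3 edges  {0-p->0 0-q->0 1-r->0}
[6] R3 @ {0↦0, 1↦1}  ⇒  2 nodes, 0 edges  {∅}
normal form: no rule applies after step 6
NF nodes: {0:C, 1:A}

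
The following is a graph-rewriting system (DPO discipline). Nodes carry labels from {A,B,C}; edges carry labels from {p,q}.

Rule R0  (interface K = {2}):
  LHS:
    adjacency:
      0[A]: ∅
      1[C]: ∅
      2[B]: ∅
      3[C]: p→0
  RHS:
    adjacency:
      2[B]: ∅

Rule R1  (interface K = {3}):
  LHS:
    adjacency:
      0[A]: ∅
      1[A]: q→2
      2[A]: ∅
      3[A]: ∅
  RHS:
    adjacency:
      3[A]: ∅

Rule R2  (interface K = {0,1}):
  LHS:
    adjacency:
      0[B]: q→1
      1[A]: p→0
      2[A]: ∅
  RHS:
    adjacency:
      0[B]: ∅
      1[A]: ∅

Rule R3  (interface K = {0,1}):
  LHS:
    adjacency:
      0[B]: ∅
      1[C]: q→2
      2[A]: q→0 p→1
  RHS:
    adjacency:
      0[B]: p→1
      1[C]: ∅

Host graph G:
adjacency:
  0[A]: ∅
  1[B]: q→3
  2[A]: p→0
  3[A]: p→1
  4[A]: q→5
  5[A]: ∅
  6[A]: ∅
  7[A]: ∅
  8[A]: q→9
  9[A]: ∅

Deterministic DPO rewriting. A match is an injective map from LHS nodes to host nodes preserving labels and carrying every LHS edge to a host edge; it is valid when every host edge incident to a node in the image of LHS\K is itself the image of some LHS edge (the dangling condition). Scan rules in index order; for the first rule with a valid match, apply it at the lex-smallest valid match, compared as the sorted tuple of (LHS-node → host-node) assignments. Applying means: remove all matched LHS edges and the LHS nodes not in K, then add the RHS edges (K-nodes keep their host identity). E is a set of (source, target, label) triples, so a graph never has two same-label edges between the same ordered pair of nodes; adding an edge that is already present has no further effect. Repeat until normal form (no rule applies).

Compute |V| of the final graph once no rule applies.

Answer: 4

Steps:
start.  V:10 E:5  edges: 1-q->3 2-p->0 3-p->1 4-q->5 8-q->9
1. fire R1 via {0↦6, 1↦4, 2↦5, 3↦0}  →  V:7 E:4  edges: 1-q->3 2-p->0 3-p->1 8-q->9
2. fire R1 via {0↦7, 1↦8, 2↦9, 3↦0}  →  V:4 E:3  edges: 1-q->3 2-p->0 3-p->1
halt: no rule applies after step 2
NF nodes: {0:A, 1:B, 2:A, 3:A}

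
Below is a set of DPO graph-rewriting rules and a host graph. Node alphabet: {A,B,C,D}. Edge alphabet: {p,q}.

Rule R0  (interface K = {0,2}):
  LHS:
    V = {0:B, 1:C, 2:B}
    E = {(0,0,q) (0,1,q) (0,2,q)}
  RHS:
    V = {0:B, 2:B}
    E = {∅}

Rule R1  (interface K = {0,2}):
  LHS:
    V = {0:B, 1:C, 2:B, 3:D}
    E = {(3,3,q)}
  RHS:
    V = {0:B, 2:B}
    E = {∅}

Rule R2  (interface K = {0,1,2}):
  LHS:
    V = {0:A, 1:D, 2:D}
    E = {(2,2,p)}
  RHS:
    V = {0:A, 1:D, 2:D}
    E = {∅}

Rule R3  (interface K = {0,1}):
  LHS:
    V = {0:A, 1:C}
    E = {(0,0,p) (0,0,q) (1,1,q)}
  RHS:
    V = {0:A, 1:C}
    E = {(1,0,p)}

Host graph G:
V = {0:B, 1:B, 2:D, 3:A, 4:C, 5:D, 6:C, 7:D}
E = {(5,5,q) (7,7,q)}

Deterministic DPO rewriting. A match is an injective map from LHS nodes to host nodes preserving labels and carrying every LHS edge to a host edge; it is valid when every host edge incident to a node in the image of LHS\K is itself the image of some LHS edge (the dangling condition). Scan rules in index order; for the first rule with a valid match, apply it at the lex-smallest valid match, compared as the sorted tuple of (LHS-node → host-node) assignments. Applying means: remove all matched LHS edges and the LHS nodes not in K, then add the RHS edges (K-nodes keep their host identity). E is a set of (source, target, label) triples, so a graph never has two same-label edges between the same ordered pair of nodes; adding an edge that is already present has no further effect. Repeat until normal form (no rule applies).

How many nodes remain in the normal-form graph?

start.  V:8 E:2  edges: 5-q->5 7-q->7
1. fire R1 via {0↦0, 1↦4, 2↦1, 3↦5}  →  V:6 E:1  edges: 7-q->7
2. fire R1 via {0↦0, 1↦6, 2↦1, 3↦7}  →  V:4 E:0  edges: ∅
halt: no rule applies after step 2
NF nodes: {0:B, 1:B, 2:D, 3:A}

Answer: 4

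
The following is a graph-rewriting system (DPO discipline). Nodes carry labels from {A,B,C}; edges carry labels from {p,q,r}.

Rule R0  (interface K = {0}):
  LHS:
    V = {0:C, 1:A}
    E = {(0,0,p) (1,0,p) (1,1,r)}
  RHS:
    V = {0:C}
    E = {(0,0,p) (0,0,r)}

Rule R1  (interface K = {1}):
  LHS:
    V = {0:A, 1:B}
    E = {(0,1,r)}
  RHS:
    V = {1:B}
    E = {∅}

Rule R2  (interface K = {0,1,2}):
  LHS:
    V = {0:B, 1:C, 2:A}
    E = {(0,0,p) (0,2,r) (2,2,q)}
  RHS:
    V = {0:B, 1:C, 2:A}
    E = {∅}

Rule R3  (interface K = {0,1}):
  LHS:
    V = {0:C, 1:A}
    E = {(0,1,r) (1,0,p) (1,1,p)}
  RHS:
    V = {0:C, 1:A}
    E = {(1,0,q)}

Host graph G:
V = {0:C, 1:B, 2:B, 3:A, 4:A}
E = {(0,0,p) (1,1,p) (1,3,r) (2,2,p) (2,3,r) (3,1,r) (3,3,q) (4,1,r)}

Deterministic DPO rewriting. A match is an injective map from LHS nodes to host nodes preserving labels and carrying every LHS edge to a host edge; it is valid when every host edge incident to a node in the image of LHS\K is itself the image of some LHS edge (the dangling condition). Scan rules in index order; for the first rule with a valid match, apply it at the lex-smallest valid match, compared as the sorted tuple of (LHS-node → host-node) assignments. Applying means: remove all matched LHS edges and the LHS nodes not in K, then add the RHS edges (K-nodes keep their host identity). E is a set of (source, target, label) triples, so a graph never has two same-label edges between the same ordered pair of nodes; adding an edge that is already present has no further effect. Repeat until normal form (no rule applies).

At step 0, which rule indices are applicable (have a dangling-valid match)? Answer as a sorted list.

Answer: [R1,R2]

Rewrite trace:
R0: no valid match — LHS pattern not found
R1: 1 valid match — {0↦4, 1↦1}
R2: 2 valid matches — {0↦1, 1↦0, 2↦3}, {0↦2, 1↦0, 2↦3}
R3: no valid match — LHS pattern not found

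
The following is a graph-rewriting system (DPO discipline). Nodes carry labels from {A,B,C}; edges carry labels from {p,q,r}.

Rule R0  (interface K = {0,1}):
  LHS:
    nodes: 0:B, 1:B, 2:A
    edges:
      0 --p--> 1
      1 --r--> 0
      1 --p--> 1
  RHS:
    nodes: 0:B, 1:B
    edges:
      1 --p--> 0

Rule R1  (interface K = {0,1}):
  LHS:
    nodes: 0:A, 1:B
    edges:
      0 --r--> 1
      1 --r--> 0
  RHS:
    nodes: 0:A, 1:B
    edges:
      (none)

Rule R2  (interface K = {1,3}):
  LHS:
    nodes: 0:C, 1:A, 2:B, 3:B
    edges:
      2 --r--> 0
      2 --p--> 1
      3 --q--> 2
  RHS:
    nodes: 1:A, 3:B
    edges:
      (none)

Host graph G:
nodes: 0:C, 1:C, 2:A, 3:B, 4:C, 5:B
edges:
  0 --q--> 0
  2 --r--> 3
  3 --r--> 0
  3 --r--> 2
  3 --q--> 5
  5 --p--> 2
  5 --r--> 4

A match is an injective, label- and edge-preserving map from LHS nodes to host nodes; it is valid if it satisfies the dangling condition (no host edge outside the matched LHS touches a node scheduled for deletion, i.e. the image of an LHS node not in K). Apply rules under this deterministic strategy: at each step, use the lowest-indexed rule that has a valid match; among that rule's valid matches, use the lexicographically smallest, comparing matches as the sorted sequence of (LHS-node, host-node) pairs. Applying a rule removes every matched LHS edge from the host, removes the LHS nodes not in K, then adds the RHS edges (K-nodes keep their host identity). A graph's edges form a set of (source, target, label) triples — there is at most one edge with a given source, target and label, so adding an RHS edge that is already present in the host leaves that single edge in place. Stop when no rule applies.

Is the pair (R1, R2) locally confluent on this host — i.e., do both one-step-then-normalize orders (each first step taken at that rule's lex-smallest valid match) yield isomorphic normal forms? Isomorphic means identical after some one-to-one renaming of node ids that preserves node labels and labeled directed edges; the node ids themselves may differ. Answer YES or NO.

branch R1-first: apply at {0↦2, 1↦3} → |E|=5, then 1 more step(s) → NF |V|=4 |E|=2 V={0:C, 1:C, 2:A, 3:B} E=0-q->0 3-r->0
branch R2-first: apply at {0↦4, 1↦2, 2↦5, 3↦3} → |E|=4, then 1 more step(s) → NF |V|=4 |E|=2 V={0:C, 1:C, 2:A, 3:B} E=0-q->0 3-r->0
graphs isomorphic (equal up to label-preserving node renaming)

Answer: YES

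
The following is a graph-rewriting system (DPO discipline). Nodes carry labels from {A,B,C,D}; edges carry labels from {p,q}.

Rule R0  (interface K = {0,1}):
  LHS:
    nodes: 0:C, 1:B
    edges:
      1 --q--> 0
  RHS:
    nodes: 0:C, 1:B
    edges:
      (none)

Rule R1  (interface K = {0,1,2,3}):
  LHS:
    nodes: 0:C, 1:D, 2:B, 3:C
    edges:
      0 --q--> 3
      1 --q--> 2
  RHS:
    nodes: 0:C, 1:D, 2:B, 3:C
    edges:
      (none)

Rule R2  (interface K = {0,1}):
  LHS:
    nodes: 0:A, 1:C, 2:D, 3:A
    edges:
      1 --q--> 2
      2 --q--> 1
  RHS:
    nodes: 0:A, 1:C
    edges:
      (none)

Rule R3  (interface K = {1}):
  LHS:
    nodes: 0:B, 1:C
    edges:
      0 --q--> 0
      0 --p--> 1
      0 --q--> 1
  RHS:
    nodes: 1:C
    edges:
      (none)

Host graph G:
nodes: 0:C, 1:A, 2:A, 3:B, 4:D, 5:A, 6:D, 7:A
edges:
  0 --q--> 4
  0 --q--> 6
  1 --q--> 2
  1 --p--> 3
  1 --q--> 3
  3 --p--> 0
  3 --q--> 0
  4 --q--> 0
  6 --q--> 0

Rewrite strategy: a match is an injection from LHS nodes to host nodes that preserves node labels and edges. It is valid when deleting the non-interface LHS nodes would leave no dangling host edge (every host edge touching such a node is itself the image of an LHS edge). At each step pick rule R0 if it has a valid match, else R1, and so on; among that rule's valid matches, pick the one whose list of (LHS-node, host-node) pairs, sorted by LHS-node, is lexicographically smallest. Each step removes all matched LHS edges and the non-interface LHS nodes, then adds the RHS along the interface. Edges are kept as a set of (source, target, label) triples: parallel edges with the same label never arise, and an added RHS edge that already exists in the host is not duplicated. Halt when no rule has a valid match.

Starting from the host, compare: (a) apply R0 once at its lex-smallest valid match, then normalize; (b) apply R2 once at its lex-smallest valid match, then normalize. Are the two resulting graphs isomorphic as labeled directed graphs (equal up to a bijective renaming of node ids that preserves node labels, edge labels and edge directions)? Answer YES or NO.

branch R0-first: apply at {0↦0, 1↦3} → |E|=8, then 2 more step(s) → NF |V|=4 |E|=4 V={0:C, 1:A, 2:A, 3:B} E=1-q->2 1-p->3 1-q->3 3-p->0
branch R2-first: apply at {0↦1, 1↦0, 2↦4, 3↦5} → |E|=7, then 2 more step(s) → NF |V|=4 |E|=4 V={0:C, 1:A, 2:A, 3:B} E=1-q->2 1-p->3 1-q->3 3-p->0
graphs isomorphic (equal up to label-preserving node renaming)

Answer: YES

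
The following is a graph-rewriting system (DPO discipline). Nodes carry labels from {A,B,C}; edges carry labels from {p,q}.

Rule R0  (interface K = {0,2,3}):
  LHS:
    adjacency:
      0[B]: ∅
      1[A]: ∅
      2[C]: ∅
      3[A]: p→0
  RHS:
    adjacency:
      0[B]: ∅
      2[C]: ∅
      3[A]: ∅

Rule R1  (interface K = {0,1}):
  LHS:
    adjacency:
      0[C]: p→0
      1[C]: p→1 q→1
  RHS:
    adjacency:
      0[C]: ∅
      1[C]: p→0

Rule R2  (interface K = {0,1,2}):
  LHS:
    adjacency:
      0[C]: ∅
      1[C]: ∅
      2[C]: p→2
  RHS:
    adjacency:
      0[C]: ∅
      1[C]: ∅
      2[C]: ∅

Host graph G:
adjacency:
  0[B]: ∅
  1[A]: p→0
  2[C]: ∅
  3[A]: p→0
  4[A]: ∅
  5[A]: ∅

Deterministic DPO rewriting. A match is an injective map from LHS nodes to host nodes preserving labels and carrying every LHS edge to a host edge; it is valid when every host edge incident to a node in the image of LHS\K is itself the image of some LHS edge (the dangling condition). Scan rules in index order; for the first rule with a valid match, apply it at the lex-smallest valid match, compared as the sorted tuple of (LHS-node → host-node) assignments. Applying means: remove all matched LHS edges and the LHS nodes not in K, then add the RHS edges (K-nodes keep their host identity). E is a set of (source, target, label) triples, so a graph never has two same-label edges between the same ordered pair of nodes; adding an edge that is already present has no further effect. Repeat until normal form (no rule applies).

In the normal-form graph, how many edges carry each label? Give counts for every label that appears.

Answer: (no edges)

Rewrite trace:
start.  V:6 E:2  edges: 1-p->0 3-p->0
1. fire R0 via {0↦0, 1↦4, 2↦2, 3↦1}  →  V:5 E:1  edges: 3-p->0
2. fire R0 via {0↦0, 1↦1, 2↦2, 3↦3}  →  V:4 E:0  edges: ∅
halt: no rule applies after step 2
NF edges: []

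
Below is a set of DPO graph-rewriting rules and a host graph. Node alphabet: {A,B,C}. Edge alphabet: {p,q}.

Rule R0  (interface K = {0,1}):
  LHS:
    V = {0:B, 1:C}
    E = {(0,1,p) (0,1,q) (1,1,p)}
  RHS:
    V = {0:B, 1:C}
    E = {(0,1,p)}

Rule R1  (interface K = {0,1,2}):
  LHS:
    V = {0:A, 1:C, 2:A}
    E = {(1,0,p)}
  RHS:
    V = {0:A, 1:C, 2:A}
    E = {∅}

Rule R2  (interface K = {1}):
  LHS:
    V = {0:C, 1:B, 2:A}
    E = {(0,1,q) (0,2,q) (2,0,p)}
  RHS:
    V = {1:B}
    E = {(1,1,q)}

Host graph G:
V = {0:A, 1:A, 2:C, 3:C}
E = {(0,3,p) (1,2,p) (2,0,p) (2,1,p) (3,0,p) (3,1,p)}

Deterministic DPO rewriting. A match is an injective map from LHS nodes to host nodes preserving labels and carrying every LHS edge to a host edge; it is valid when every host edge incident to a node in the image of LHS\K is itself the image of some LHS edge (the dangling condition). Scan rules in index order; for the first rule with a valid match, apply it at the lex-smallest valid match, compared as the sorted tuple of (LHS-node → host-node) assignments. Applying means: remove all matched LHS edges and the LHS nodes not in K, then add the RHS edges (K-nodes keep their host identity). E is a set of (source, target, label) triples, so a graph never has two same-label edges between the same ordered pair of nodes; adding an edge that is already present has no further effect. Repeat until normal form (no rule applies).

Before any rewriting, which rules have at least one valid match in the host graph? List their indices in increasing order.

R0: no valid match — LHS pattern not found
R1: 4 valid matches — {0↦0, 1↦2, 2↦1}, {0↦0, 1↦3, 2↦1}, {0↦1, 1↦2, 2↦0} (+1 more)
R2: no valid match — LHS pattern not found

Answer: [R1]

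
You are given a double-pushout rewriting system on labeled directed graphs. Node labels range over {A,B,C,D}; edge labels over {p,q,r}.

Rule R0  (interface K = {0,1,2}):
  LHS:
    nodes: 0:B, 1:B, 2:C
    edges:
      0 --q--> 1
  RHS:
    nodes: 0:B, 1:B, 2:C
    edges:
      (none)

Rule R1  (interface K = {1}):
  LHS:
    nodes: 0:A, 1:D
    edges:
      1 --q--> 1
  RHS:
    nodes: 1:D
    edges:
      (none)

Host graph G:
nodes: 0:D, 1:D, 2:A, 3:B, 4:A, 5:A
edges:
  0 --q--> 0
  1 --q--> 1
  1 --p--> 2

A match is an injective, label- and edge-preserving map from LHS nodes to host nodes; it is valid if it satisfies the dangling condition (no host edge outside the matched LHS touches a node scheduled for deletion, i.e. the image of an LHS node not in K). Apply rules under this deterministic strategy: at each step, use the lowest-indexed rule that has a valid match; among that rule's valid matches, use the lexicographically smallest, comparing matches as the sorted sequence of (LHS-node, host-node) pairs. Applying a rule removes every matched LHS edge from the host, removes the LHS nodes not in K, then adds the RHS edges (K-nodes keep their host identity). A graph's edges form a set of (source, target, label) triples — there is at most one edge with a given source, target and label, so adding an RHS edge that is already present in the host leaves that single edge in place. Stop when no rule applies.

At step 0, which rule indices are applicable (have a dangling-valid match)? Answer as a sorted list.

R0: no valid match — LHS pattern not found
R1: 4 valid matches — {0↦4, 1↦0}, {0↦4, 1↦1}, {0↦5, 1↦0} (+1 more)

Answer: [R1]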